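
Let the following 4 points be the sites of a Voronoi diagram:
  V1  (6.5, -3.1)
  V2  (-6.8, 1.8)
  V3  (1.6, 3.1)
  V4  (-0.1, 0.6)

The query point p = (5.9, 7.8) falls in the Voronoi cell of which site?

V3

Squared Euclidean distances:
|pV1|² = (5.9−6.5)² + (7.8−(-3.1))² = 0.36 + 118.81 = 119.17
|pV2|² = (5.9−(-6.8))² + (7.8−1.8)² = 161.29 + 36 = 197.29
|pV3|² = (5.9−1.6)² + (7.8−3.1)² = 18.49 + 22.09 = 40.58
|pV4|² = (5.9−(-0.1))² + (7.8−0.6)² = 36 + 51.84 = 87.84
V3 is nearest.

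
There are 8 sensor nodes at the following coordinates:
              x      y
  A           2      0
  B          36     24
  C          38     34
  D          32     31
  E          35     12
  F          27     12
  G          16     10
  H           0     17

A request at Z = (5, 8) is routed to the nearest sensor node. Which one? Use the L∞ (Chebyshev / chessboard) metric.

A

d(Z,A) = max(3, 8) = 8
d(Z,B) = max(31, 16) = 31
d(Z,C) = max(33, 26) = 33
d(Z,D) = max(27, 23) = 27
d(Z,E) = max(30, 4) = 30
d(Z,F) = max(22, 4) = 22
d(Z,G) = max(11, 2) = 11
d(Z,H) = max(5, 9) = 9
The smallest is to A, so Z lies in the Voronoi region of A.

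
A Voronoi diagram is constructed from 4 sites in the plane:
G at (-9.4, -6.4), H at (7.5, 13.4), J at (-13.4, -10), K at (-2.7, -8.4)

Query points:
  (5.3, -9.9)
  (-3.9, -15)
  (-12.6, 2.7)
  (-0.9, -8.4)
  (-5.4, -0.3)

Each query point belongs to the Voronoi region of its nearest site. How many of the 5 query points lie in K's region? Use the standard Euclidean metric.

3

(5.3, -9.9) — d² to each: G:228.34, H:547.73, J:349.7, K:66.25 → nearest is K
(-3.9, -15) — d² to each: G:104.21, H:936.52, J:115.25, K:45 → nearest is K
(-12.6, 2.7) — d² to each: G:93.05, H:518.5, J:161.93, K:221.22 → nearest is G
(-0.9, -8.4) — d² to each: G:76.25, H:545.8, J:158.81, K:3.24 → nearest is K
(-5.4, -0.3) — d² to each: G:53.21, H:354.1, J:158.09, K:72.9 → nearest is G
3 of the 5 points have K as nearest.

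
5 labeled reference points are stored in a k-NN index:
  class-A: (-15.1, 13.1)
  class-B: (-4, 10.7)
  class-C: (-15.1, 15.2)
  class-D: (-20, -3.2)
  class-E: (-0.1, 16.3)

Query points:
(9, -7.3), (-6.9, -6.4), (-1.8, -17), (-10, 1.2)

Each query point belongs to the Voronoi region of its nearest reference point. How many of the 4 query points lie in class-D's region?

3

(9, -7.3) — d² to each: class-A:996.97, class-B:493, class-C:1087.06, class-D:857.81, class-E:639.77 → nearest is class-B
(-6.9, -6.4) — d² to each: class-A:447.49, class-B:300.82, class-C:533.8, class-D:181.85, class-E:561.53 → nearest is class-D
(-1.8, -17) — d² to each: class-A:1082.9, class-B:772.13, class-C:1213.73, class-D:521.68, class-E:1111.78 → nearest is class-D
(-10, 1.2) — d² to each: class-A:167.62, class-B:126.25, class-C:222.01, class-D:119.36, class-E:326.02 → nearest is class-D
3 of the 4 points have class-D as nearest.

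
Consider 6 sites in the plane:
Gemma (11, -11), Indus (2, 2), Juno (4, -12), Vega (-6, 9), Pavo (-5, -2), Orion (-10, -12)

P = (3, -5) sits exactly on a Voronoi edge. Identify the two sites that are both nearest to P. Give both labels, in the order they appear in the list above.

Squared distances from P to each site:
d²(P, Gemma) = (3−11)² + (-5−(-11))² = 64 + 36 = 100
d²(P, Indus) = (3−2)² + (-5−2)² = 1 + 49 = 50
d²(P, Juno) = (3−4)² + (-5−(-12))² = 1 + 49 = 50
d²(P, Vega) = (3−(-6))² + (-5−9)² = 81 + 196 = 277
d²(P, Pavo) = (3−(-5))² + (-5−(-2))² = 64 + 9 = 73
d²(P, Orion) = (3−(-10))² + (-5−(-12))² = 169 + 49 = 218
P is equidistant from Indus and Juno (both at squared distance 50), and every other site is strictly farther — so P lies on the Indus–Juno Voronoi edge.

Indus and Juno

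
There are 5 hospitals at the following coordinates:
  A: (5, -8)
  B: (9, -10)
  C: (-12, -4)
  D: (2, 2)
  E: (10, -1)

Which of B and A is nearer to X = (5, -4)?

A

Compare squared distances:
|XB|² = (5−9)² + (-4−(-10))² = 16 + 36 = 52
|XA|² = (5−5)² + (-4−(-8))² = 0 + 16 = 16
52 > 16, so A is closer.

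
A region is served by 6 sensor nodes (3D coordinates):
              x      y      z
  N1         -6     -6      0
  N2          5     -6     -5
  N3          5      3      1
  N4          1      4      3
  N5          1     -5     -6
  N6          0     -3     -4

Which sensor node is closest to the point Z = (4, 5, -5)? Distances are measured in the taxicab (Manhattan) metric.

N3

d(Z,N1) = |4−(-6)| + |5−(-6)| + |-5−0| = 10 + 11 + 5 = 26
d(Z,N2) = |4−5| + |5−(-6)| + |-5−(-5)| = 1 + 11 + 0 = 12
d(Z,N3) = |4−5| + |5−3| + |-5−1| = 1 + 2 + 6 = 9
d(Z,N4) = |4−1| + |5−4| + |-5−3| = 3 + 1 + 8 = 12
d(Z,N5) = |4−1| + |5−(-5)| + |-5−(-6)| = 3 + 10 + 1 = 14
d(Z,N6) = |4−0| + |5−(-3)| + |-5−(-4)| = 4 + 8 + 1 = 13
N3 is nearest.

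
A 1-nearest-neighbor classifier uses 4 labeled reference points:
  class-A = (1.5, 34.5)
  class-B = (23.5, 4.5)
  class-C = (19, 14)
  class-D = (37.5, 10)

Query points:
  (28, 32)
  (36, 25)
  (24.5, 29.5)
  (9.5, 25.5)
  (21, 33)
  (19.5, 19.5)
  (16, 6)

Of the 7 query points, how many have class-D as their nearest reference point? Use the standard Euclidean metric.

1

(28, 32) — d² to each: class-A:708.5, class-B:776.5, class-C:405, class-D:574.25 → nearest is class-C
(36, 25) — d² to each: class-A:1280.5, class-B:576.5, class-C:410, class-D:227.25 → nearest is class-D
(24.5, 29.5) — d² to each: class-A:554, class-B:626, class-C:270.5, class-D:549.25 → nearest is class-C
(9.5, 25.5) — d² to each: class-A:145, class-B:637, class-C:222.5, class-D:1024.25 → nearest is class-A
(21, 33) — d² to each: class-A:382.5, class-B:818.5, class-C:365, class-D:801.25 → nearest is class-C
(19.5, 19.5) — d² to each: class-A:549, class-B:241, class-C:30.5, class-D:414.25 → nearest is class-C
(16, 6) — d² to each: class-A:1022.5, class-B:58.5, class-C:73, class-D:478.25 → nearest is class-B
1 of the 7 points has class-D as nearest.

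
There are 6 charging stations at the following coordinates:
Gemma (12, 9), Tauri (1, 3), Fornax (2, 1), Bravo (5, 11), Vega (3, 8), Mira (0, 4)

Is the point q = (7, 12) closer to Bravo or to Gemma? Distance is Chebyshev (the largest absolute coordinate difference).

Bravo

d(q, Bravo) = max(2, 1) = 2
d(q, Gemma) = max(5, 3) = 5
2 < 5, so Bravo is closer.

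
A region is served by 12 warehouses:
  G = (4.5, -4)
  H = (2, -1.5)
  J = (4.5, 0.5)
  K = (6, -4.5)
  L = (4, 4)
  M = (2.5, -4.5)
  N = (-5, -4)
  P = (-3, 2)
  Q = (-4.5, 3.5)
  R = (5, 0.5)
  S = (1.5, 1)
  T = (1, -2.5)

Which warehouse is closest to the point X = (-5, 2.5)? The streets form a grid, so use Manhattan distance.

Q

d(X,G) = |-5−4.5| + |2.5−(-4)| = 9.5 + 6.5 = 16
d(X,H) = |-5−2| + |2.5−(-1.5)| = 7 + 4 = 11
d(X,J) = |-5−4.5| + |2.5−0.5| = 9.5 + 2 = 11.5
d(X,K) = |-5−6| + |2.5−(-4.5)| = 11 + 7 = 18
d(X,L) = |-5−4| + |2.5−4| = 9 + 1.5 = 10.5
d(X,M) = |-5−2.5| + |2.5−(-4.5)| = 7.5 + 7 = 14.5
d(X,N) = |-5−(-5)| + |2.5−(-4)| = 0 + 6.5 = 6.5
d(X,P) = |-5−(-3)| + |2.5−2| = 2 + 0.5 = 2.5
d(X,Q) = |-5−(-4.5)| + |2.5−3.5| = 0.5 + 1 = 1.5
d(X,R) = |-5−5| + |2.5−0.5| = 10 + 2 = 12
d(X,S) = |-5−1.5| + |2.5−1| = 6.5 + 1.5 = 8
d(X,T) = |-5−1| + |2.5−(-2.5)| = 6 + 5 = 11
The smallest is to Q, so X lies in the Voronoi region of Q.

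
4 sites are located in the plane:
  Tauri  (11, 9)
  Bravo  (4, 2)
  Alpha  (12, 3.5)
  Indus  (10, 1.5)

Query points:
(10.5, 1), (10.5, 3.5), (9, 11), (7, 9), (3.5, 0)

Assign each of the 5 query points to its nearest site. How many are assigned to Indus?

1

(10.5, 1) — d² to each: Tauri:64.25, Bravo:43.25, Alpha:8.5, Indus:0.5 → nearest is Indus
(10.5, 3.5) — d² to each: Tauri:30.5, Bravo:44.5, Alpha:2.25, Indus:4.25 → nearest is Alpha
(9, 11) — d² to each: Tauri:8, Bravo:106, Alpha:65.25, Indus:91.25 → nearest is Tauri
(7, 9) — d² to each: Tauri:16, Bravo:58, Alpha:55.25, Indus:65.25 → nearest is Tauri
(3.5, 0) — d² to each: Tauri:137.25, Bravo:4.25, Alpha:84.5, Indus:44.5 → nearest is Bravo
1 of the 5 points has Indus as nearest.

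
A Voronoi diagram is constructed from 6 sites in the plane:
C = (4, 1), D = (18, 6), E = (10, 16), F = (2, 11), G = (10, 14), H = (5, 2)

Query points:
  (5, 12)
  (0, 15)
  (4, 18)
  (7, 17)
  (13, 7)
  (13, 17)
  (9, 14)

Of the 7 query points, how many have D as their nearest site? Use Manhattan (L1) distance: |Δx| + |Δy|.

(5, 12) — d to each: C:12, D:19, E:9, F:4, G:7, H:10 → nearest is F
(0, 15) — d to each: C:18, D:27, E:11, F:6, G:11, H:18 → nearest is F
(4, 18) — d to each: C:17, D:26, E:8, F:9, G:10, H:17 → nearest is E
(7, 17) — d to each: C:19, D:22, E:4, F:11, G:6, H:17 → nearest is E
(13, 7) — d to each: C:15, D:6, E:12, F:15, G:10, H:13 → nearest is D
(13, 17) — d to each: C:25, D:16, E:4, F:17, G:6, H:23 → nearest is E
(9, 14) — d to each: C:18, D:17, E:3, F:10, G:1, H:16 → nearest is G
1 of the 7 points has D as nearest.

1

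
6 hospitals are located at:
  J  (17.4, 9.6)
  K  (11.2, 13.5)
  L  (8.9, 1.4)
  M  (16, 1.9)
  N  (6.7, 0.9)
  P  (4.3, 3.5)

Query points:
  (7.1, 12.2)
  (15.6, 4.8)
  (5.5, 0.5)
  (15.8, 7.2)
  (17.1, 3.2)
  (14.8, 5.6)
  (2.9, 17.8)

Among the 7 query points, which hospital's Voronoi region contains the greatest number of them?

M

(7.1, 12.2) — d² to each: J:112.85, K:18.5, L:119.88, M:185.3, N:127.85, P:83.53 → nearest is K
(15.6, 4.8) — d² to each: J:26.28, K:95.05, L:56.45, M:8.57, N:94.42, P:129.38 → nearest is M
(5.5, 0.5) — d² to each: J:224.42, K:201.49, L:12.37, M:112.21, N:1.6, P:10.44 → nearest is N
(15.8, 7.2) — d² to each: J:8.32, K:60.85, L:81.25, M:28.13, N:122.5, P:145.94 → nearest is J
(17.1, 3.2) — d² to each: J:41.05, K:140.9, L:70.48, M:2.9, N:113.45, P:163.93 → nearest is M
(14.8, 5.6) — d² to each: J:22.76, K:75.37, L:52.45, M:15.13, N:87.7, P:114.66 → nearest is M
(2.9, 17.8) — d² to each: J:277.49, K:87.38, L:304.96, M:424.42, N:300.05, P:206.45 → nearest is K
Tally — J:1, K:2, M:3, N:1. M captures the most (3).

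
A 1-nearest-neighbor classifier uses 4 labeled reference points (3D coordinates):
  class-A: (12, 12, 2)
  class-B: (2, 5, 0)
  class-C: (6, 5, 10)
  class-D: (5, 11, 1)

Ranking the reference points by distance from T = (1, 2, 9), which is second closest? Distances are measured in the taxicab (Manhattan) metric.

d(T, class-A) = |1−12| + |2−12| + |9−2| = 11 + 10 + 7 = 28
d(T, class-B) = |1−2| + |2−5| + |9−0| = 1 + 3 + 9 = 13
d(T, class-C) = |1−6| + |2−5| + |9−10| = 5 + 3 + 1 = 9
d(T, class-D) = |1−5| + |2−11| + |9−1| = 4 + 9 + 8 = 21
Sorted ascending: class-C, class-B, class-D, … — the second-nearest is class-B.

class-B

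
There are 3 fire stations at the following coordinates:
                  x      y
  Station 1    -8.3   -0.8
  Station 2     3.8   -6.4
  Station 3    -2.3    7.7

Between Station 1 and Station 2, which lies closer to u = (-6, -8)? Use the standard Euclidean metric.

Compare squared distances:
d²(u, Station 1) = (-6−(-8.3))² + (-8−(-0.8))² = 5.29 + 51.84 = 57.13
d²(u, Station 2) = (-6−3.8)² + (-8−(-6.4))² = 96.04 + 2.56 = 98.6
57.13 < 98.6, so Station 1 is closer.

Station 1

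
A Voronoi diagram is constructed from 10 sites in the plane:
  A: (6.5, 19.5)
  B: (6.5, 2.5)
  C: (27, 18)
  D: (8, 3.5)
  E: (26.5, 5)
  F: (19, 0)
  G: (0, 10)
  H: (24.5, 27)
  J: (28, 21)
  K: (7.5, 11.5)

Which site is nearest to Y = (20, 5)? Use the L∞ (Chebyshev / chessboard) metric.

d(Y,A) = max(13.5, 14.5) = 14.5
d(Y,B) = max(13.5, 2.5) = 13.5
d(Y,C) = max(7, 13) = 13
d(Y,D) = max(12, 1.5) = 12
d(Y,E) = max(6.5, 0) = 6.5
d(Y,F) = max(1, 5) = 5
d(Y,G) = max(20, 5) = 20
d(Y,H) = max(4.5, 22) = 22
d(Y,J) = max(8, 16) = 16
d(Y,K) = max(12.5, 6.5) = 12.5
The smallest is to F, so Y lies in the Voronoi region of F.

F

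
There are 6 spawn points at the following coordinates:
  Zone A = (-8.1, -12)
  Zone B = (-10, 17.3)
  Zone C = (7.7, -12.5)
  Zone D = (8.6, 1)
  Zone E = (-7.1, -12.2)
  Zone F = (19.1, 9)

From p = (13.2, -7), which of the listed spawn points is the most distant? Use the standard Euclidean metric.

Zone B

Since √ is increasing, it suffices to compare squared distances:
d²(p, Zone A) = (13.2−(-8.1))² + (-7−(-12))² = 453.69 + 25 = 478.69
d²(p, Zone B) = (13.2−(-10))² + (-7−17.3)² = 538.24 + 590.49 = 1128.73
d²(p, Zone C) = (13.2−7.7)² + (-7−(-12.5))² = 30.25 + 30.25 = 60.5
d²(p, Zone D) = (13.2−8.6)² + (-7−1)² = 21.16 + 64 = 85.16
d²(p, Zone E) = (13.2−(-7.1))² + (-7−(-12.2))² = 412.09 + 27.04 = 439.13
d²(p, Zone F) = (13.2−19.1)² + (-7−9)² = 34.81 + 256 = 290.81
The largest is to Zone B.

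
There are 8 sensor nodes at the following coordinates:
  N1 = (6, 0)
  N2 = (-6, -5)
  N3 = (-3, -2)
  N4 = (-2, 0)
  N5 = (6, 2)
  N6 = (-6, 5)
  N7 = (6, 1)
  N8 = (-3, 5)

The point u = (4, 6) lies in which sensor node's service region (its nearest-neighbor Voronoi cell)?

N5

Since √ is increasing, it suffices to compare squared distances:
|uN1|² = 4 + 36 = 40
|uN2|² = 100 + 121 = 221
|uN3|² = 49 + 64 = 113
|uN4|² = 36 + 36 = 72
|uN5|² = 4 + 16 = 20
|uN6|² = 100 + 1 = 101
|uN7|² = 4 + 25 = 29
|uN8|² = 49 + 1 = 50
Minimum is at N5.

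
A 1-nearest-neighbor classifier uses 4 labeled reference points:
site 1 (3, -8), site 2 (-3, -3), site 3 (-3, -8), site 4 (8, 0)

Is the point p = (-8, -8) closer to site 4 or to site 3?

Compare squared distances:
d²(p, site 4) = (-8−8)² + (-8−0)² = 256 + 64 = 320
d²(p, site 3) = (-8−(-3))² + (-8−(-8))² = 25 + 0 = 25
320 > 25, so site 3 is closer.

site 3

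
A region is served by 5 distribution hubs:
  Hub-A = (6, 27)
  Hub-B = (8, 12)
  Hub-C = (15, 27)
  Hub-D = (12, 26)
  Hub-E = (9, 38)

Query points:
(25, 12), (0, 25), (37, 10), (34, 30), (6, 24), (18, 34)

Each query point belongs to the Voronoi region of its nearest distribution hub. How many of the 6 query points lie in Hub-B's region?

1

(25, 12) — d² to each: Hub-A:586, Hub-B:289, Hub-C:325, Hub-D:365, Hub-E:932 → nearest is Hub-B
(0, 25) — d² to each: Hub-A:40, Hub-B:233, Hub-C:229, Hub-D:145, Hub-E:250 → nearest is Hub-A
(37, 10) — d² to each: Hub-A:1250, Hub-B:845, Hub-C:773, Hub-D:881, Hub-E:1568 → nearest is Hub-C
(34, 30) — d² to each: Hub-A:793, Hub-B:1000, Hub-C:370, Hub-D:500, Hub-E:689 → nearest is Hub-C
(6, 24) — d² to each: Hub-A:9, Hub-B:148, Hub-C:90, Hub-D:40, Hub-E:205 → nearest is Hub-A
(18, 34) — d² to each: Hub-A:193, Hub-B:584, Hub-C:58, Hub-D:100, Hub-E:97 → nearest is Hub-C
1 of the 6 points has Hub-B as nearest.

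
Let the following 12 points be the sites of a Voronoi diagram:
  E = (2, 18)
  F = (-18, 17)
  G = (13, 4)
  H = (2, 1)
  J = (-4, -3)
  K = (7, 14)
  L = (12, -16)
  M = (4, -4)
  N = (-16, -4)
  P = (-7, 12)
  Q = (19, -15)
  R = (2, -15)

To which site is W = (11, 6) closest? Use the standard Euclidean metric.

G

Compare squared distances (the ordering matches that of the actual distances):
|WE|² = 81 + 144 = 225
|WF|² = 841 + 121 = 962
|WG|² = 4 + 4 = 8
|WH|² = 81 + 25 = 106
|WJ|² = 225 + 81 = 306
|WK|² = 16 + 64 = 80
|WL|² = 1 + 484 = 485
|WM|² = 49 + 100 = 149
|WN|² = 729 + 100 = 829
|WP|² = 324 + 36 = 360
|WQ|² = 64 + 441 = 505
|WR|² = 81 + 441 = 522
The smallest is to G, so W lies in the Voronoi region of G.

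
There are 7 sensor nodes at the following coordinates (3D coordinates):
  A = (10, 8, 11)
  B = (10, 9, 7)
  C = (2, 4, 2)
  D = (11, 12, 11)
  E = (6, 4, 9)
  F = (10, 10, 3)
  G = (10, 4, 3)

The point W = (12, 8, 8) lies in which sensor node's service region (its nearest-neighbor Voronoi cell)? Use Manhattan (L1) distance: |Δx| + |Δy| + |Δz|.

B

d(W,A) = |12−10| + |8−8| + |8−11| = 2 + 0 + 3 = 5
d(W,B) = |12−10| + |8−9| + |8−7| = 2 + 1 + 1 = 4
d(W,C) = |12−2| + |8−4| + |8−2| = 10 + 4 + 6 = 20
d(W,D) = |12−11| + |8−12| + |8−11| = 1 + 4 + 3 = 8
d(W,E) = |12−6| + |8−4| + |8−9| = 6 + 4 + 1 = 11
d(W,F) = |12−10| + |8−10| + |8−3| = 2 + 2 + 5 = 9
d(W,G) = |12−10| + |8−4| + |8−3| = 2 + 4 + 5 = 11
B is nearest.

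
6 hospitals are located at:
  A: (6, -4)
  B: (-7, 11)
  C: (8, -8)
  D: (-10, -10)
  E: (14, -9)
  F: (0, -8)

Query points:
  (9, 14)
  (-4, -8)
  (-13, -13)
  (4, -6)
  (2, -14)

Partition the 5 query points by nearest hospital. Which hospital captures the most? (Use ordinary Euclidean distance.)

F

(9, 14) — d² to each: A:333, B:265, C:485, D:937, E:554, F:565 → nearest is B
(-4, -8) — d² to each: A:116, B:370, C:144, D:40, E:325, F:16 → nearest is F
(-13, -13) — d² to each: A:442, B:612, C:466, D:18, E:745, F:194 → nearest is D
(4, -6) — d² to each: A:8, B:410, C:20, D:212, E:109, F:20 → nearest is A
(2, -14) — d² to each: A:116, B:706, C:72, D:160, E:169, F:40 → nearest is F
Tally — A:1, B:1, D:1, F:2. F captures the most (2).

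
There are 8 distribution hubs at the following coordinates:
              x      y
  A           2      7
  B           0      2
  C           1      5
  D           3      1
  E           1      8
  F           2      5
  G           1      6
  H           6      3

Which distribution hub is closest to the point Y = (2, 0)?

D

Since √ is increasing, it suffices to compare squared distances:
|YA|² = (2−2)² + (0−7)² = 0 + 49 = 49
|YB|² = (2−0)² + (0−2)² = 4 + 4 = 8
|YC|² = (2−1)² + (0−5)² = 1 + 25 = 26
|YD|² = (2−3)² + (0−1)² = 1 + 1 = 2
|YE|² = (2−1)² + (0−8)² = 1 + 64 = 65
|YF|² = (2−2)² + (0−5)² = 0 + 25 = 25
|YG|² = (2−1)² + (0−6)² = 1 + 36 = 37
|YH|² = (2−6)² + (0−3)² = 16 + 9 = 25
The smallest is to D, so Y lies in the Voronoi region of D.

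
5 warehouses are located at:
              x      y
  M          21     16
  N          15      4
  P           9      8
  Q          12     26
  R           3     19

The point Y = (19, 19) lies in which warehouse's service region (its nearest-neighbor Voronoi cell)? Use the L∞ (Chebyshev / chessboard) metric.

M

d(Y,M) = max(2, 3) = 3
d(Y,N) = max(4, 15) = 15
d(Y,P) = max(10, 11) = 11
d(Y,Q) = max(7, 7) = 7
d(Y,R) = max(16, 0) = 16
The smallest is to M, so Y lies in the Voronoi region of M.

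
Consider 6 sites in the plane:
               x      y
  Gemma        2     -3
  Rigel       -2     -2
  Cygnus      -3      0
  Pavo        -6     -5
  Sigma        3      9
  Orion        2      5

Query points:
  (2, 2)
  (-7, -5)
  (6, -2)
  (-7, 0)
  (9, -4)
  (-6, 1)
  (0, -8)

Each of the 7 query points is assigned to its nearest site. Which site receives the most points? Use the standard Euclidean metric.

(2, 2) — d² to each: Gemma:25, Rigel:32, Cygnus:29, Pavo:113, Sigma:50, Orion:9 → nearest is Orion
(-7, -5) — d² to each: Gemma:85, Rigel:34, Cygnus:41, Pavo:1, Sigma:296, Orion:181 → nearest is Pavo
(6, -2) — d² to each: Gemma:17, Rigel:64, Cygnus:85, Pavo:153, Sigma:130, Orion:65 → nearest is Gemma
(-7, 0) — d² to each: Gemma:90, Rigel:29, Cygnus:16, Pavo:26, Sigma:181, Orion:106 → nearest is Cygnus
(9, -4) — d² to each: Gemma:50, Rigel:125, Cygnus:160, Pavo:226, Sigma:205, Orion:130 → nearest is Gemma
(-6, 1) — d² to each: Gemma:80, Rigel:25, Cygnus:10, Pavo:36, Sigma:145, Orion:80 → nearest is Cygnus
(0, -8) — d² to each: Gemma:29, Rigel:40, Cygnus:73, Pavo:45, Sigma:298, Orion:173 → nearest is Gemma
Tally — Gemma:3, Cygnus:2, Pavo:1, Orion:1. Gemma captures the most (3).

Gemma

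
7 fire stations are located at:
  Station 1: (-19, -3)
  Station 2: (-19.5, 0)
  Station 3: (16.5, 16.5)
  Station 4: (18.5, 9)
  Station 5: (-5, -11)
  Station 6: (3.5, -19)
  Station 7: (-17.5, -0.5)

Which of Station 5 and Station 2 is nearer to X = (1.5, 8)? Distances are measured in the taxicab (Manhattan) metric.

Station 5

d(X, Station 5) = |1.5−(-5)| + |8−(-11)| = 6.5 + 19 = 25.5
d(X, Station 2) = |1.5−(-19.5)| + |8−0| = 21 + 8 = 29
25.5 < 29, so Station 5 is closer.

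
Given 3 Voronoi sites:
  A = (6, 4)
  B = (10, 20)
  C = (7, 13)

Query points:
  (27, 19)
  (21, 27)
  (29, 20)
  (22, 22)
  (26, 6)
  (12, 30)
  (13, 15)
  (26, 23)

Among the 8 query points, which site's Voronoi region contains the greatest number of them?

B

(27, 19) — d² to each: A:666, B:290, C:436 → nearest is B
(21, 27) — d² to each: A:754, B:170, C:392 → nearest is B
(29, 20) — d² to each: A:785, B:361, C:533 → nearest is B
(22, 22) — d² to each: A:580, B:148, C:306 → nearest is B
(26, 6) — d² to each: A:404, B:452, C:410 → nearest is A
(12, 30) — d² to each: A:712, B:104, C:314 → nearest is B
(13, 15) — d² to each: A:170, B:34, C:40 → nearest is B
(26, 23) — d² to each: A:761, B:265, C:461 → nearest is B
Tally — A:1, B:7. B captures the most (7).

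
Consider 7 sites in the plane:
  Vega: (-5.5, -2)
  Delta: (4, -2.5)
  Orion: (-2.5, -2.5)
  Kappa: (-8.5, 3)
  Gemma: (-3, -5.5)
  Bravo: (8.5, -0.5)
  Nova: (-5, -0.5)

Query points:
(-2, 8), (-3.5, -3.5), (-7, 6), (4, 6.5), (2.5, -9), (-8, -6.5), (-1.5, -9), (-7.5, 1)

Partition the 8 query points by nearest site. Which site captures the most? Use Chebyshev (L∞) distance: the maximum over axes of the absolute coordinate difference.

(-2, 8) — d to each: Vega:10, Delta:10.5, Orion:10.5, Kappa:6.5, Gemma:13.5, Bravo:10.5, Nova:8.5 → nearest is Kappa
(-3.5, -3.5) — d to each: Vega:2, Delta:7.5, Orion:1, Kappa:6.5, Gemma:2, Bravo:12, Nova:3 → nearest is Orion
(-7, 6) — d to each: Vega:8, Delta:11, Orion:8.5, Kappa:3, Gemma:11.5, Bravo:15.5, Nova:6.5 → nearest is Kappa
(4, 6.5) — d to each: Vega:9.5, Delta:9, Orion:9, Kappa:12.5, Gemma:12, Bravo:7, Nova:9 → nearest is Bravo
(2.5, -9) — d to each: Vega:8, Delta:6.5, Orion:6.5, Kappa:12, Gemma:5.5, Bravo:8.5, Nova:8.5 → nearest is Gemma
(-8, -6.5) — d to each: Vega:4.5, Delta:12, Orion:5.5, Kappa:9.5, Gemma:5, Bravo:16.5, Nova:6 → nearest is Vega
(-1.5, -9) — d to each: Vega:7, Delta:6.5, Orion:6.5, Kappa:12, Gemma:3.5, Bravo:10, Nova:8.5 → nearest is Gemma
(-7.5, 1) — d to each: Vega:3, Delta:11.5, Orion:5, Kappa:2, Gemma:6.5, Bravo:16, Nova:2.5 → nearest is Kappa
Tally — Vega:1, Orion:1, Kappa:3, Gemma:2, Bravo:1. Kappa captures the most (3).

Kappa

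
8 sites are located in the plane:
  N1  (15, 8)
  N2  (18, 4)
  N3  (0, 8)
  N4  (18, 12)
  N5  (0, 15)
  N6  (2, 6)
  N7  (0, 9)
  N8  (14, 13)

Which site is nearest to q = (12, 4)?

N1

Squared Euclidean distances:
|qN1|² = (12−15)² + (4−8)² = 9 + 16 = 25
|qN2|² = (12−18)² + (4−4)² = 36 + 0 = 36
|qN3|² = (12−0)² + (4−8)² = 144 + 16 = 160
|qN4|² = (12−18)² + (4−12)² = 36 + 64 = 100
|qN5|² = (12−0)² + (4−15)² = 144 + 121 = 265
|qN6|² = (12−2)² + (4−6)² = 100 + 4 = 104
|qN7|² = (12−0)² + (4−9)² = 144 + 25 = 169
|qN8|² = (12−14)² + (4−13)² = 4 + 81 = 85
The smallest is to N1, so q lies in the Voronoi region of N1.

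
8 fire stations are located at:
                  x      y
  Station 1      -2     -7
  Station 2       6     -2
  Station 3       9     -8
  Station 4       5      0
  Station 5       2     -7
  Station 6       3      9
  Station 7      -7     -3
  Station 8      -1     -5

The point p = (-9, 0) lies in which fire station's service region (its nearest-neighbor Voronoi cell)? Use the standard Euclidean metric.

Station 7

Since √ is increasing, it suffices to compare squared distances:
d²(p, Station 1) = 49 + 49 = 98
d²(p, Station 2) = 225 + 4 = 229
d²(p, Station 3) = 324 + 64 = 388
d²(p, Station 4) = 196 + 0 = 196
d²(p, Station 5) = 121 + 49 = 170
d²(p, Station 6) = 144 + 81 = 225
d²(p, Station 7) = 4 + 9 = 13
d²(p, Station 8) = 64 + 25 = 89
Station 7 is nearest.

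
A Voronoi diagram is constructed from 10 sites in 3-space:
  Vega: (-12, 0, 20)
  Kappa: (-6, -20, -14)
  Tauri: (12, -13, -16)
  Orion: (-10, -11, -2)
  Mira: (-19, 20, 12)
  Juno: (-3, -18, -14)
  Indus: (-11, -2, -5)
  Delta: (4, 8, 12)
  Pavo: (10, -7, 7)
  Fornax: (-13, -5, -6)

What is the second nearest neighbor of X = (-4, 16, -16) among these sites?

Fornax

Squared Euclidean distances:
d²(X, Vega) = (-4−(-12))² + (16−0)² + (-16−20)² = 64 + 256 + 1296 = 1616
d²(X, Kappa) = (-4−(-6))² + (16−(-20))² + (-16−(-14))² = 4 + 1296 + 4 = 1304
d²(X, Tauri) = (-4−12)² + (16−(-13))² + (-16−(-16))² = 256 + 841 + 0 = 1097
d²(X, Orion) = (-4−(-10))² + (16−(-11))² + (-16−(-2))² = 36 + 729 + 196 = 961
d²(X, Mira) = (-4−(-19))² + (16−20)² + (-16−12)² = 225 + 16 + 784 = 1025
d²(X, Juno) = (-4−(-3))² + (16−(-18))² + (-16−(-14))² = 1 + 1156 + 4 = 1161
d²(X, Indus) = (-4−(-11))² + (16−(-2))² + (-16−(-5))² = 49 + 324 + 121 = 494
d²(X, Delta) = (-4−4)² + (16−8)² + (-16−12)² = 64 + 64 + 784 = 912
d²(X, Pavo) = (-4−10)² + (16−(-7))² + (-16−7)² = 196 + 529 + 529 = 1254
d²(X, Fornax) = (-4−(-13))² + (16−(-5))² + (-16−(-6))² = 81 + 441 + 100 = 622
Sorted ascending: Indus, Fornax, Delta, … — the second-nearest is Fornax.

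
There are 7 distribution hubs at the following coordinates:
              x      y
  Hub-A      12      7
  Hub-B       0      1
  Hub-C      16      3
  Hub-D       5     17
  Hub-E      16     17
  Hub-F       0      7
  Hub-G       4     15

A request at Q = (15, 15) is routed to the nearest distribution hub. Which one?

Since √ is increasing, it suffices to compare squared distances:
d²(Q, Hub-A) = (15−12)² + (15−7)² = 9 + 64 = 73
d²(Q, Hub-B) = (15−0)² + (15−1)² = 225 + 196 = 421
d²(Q, Hub-C) = (15−16)² + (15−3)² = 1 + 144 = 145
d²(Q, Hub-D) = (15−5)² + (15−17)² = 100 + 4 = 104
d²(Q, Hub-E) = (15−16)² + (15−17)² = 1 + 4 = 5
d²(Q, Hub-F) = (15−0)² + (15−7)² = 225 + 64 = 289
d²(Q, Hub-G) = (15−4)² + (15−15)² = 121 + 0 = 121
Hub-E is nearest.

Hub-E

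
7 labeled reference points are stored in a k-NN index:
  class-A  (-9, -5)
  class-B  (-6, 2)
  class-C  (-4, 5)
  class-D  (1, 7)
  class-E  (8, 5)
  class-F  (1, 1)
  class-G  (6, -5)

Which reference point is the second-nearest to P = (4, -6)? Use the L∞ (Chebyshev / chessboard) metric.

d(P, class-A) = max(13, 1) = 13
d(P, class-B) = max(10, 8) = 10
d(P, class-C) = max(8, 11) = 11
d(P, class-D) = max(3, 13) = 13
d(P, class-E) = max(4, 11) = 11
d(P, class-F) = max(3, 7) = 7
d(P, class-G) = max(2, 1) = 2
Sorted ascending: class-G, class-F, class-B, … — the second-nearest is class-F.

class-F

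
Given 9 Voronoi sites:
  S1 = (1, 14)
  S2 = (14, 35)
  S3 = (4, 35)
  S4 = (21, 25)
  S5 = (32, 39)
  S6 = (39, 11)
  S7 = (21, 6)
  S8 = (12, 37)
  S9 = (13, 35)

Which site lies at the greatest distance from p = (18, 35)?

S6

Since √ is increasing, it suffices to compare squared distances:
|pS1|² = 289 + 441 = 730
|pS2|² = 16 + 0 = 16
|pS3|² = 196 + 0 = 196
|pS4|² = 9 + 100 = 109
|pS5|² = 196 + 16 = 212
|pS6|² = 441 + 576 = 1017
|pS7|² = 9 + 841 = 850
|pS8|² = 36 + 4 = 40
|pS9|² = 25 + 0 = 25
The largest is to S6.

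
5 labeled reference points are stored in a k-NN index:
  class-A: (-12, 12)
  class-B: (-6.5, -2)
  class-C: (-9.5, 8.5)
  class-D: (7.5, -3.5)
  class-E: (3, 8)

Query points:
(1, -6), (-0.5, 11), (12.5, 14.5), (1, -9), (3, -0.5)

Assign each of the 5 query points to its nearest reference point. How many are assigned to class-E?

(1, -6) — d² to each: class-A:493, class-B:72.25, class-C:320.5, class-D:48.5, class-E:200 → nearest is class-D
(-0.5, 11) — d² to each: class-A:133.25, class-B:205, class-C:87.25, class-D:274.25, class-E:21.25 → nearest is class-E
(12.5, 14.5) — d² to each: class-A:606.5, class-B:633.25, class-C:520, class-D:349, class-E:132.5 → nearest is class-E
(1, -9) — d² to each: class-A:610, class-B:105.25, class-C:416.5, class-D:72.5, class-E:293 → nearest is class-D
(3, -0.5) — d² to each: class-A:381.25, class-B:92.5, class-C:237.25, class-D:29.25, class-E:72.25 → nearest is class-D
2 of the 5 points have class-E as nearest.

2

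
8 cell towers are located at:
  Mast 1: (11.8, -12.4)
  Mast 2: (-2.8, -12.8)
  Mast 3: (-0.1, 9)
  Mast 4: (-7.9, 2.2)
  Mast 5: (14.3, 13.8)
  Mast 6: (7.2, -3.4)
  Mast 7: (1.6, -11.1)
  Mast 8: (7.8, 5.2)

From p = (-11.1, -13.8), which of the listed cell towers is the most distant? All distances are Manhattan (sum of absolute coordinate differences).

Mast 5

d(p, Mast 1) = |-11.1−11.8| + |-13.8−(-12.4)| = 22.9 + 1.4 = 24.3
d(p, Mast 2) = |-11.1−(-2.8)| + |-13.8−(-12.8)| = 8.3 + 1 = 9.3
d(p, Mast 3) = |-11.1−(-0.1)| + |-13.8−9| = 11 + 22.8 = 33.8
d(p, Mast 4) = |-11.1−(-7.9)| + |-13.8−2.2| = 3.2 + 16 = 19.2
d(p, Mast 5) = |-11.1−14.3| + |-13.8−13.8| = 25.4 + 27.6 = 53
d(p, Mast 6) = |-11.1−7.2| + |-13.8−(-3.4)| = 18.3 + 10.4 = 28.7
d(p, Mast 7) = |-11.1−1.6| + |-13.8−(-11.1)| = 12.7 + 2.7 = 15.4
d(p, Mast 8) = |-11.1−7.8| + |-13.8−5.2| = 18.9 + 19 = 37.9
The largest is to Mast 5.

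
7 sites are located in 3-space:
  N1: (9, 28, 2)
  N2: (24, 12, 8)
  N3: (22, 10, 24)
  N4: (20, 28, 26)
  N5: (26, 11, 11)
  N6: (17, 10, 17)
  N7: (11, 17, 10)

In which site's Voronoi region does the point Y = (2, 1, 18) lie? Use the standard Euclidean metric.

Compare squared distances (the ordering matches that of the actual distances):
|YN1|² = (2−9)² + (1−28)² + (18−2)² = 49 + 729 + 256 = 1034
|YN2|² = (2−24)² + (1−12)² + (18−8)² = 484 + 121 + 100 = 705
|YN3|² = (2−22)² + (1−10)² + (18−24)² = 400 + 81 + 36 = 517
|YN4|² = (2−20)² + (1−28)² + (18−26)² = 324 + 729 + 64 = 1117
|YN5|² = (2−26)² + (1−11)² + (18−11)² = 576 + 100 + 49 = 725
|YN6|² = (2−17)² + (1−10)² + (18−17)² = 225 + 81 + 1 = 307
|YN7|² = (2−11)² + (1−17)² + (18−10)² = 81 + 256 + 64 = 401
The smallest is to N6, so Y lies in the Voronoi region of N6.

N6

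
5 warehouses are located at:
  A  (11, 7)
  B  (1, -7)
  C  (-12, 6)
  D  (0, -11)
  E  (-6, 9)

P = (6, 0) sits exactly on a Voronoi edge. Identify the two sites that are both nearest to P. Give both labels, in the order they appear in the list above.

A and B

Squared distances from P to each site:
|PA|² = (6−11)² + (0−7)² = 25 + 49 = 74
|PB|² = (6−1)² + (0−(-7))² = 25 + 49 = 74
|PC|² = (6−(-12))² + (0−6)² = 324 + 36 = 360
|PD|² = (6−0)² + (0−(-11))² = 36 + 121 = 157
|PE|² = (6−(-6))² + (0−9)² = 144 + 81 = 225
P is equidistant from A and B (both at squared distance 74), and every other site is strictly farther — so P lies on the A–B Voronoi edge.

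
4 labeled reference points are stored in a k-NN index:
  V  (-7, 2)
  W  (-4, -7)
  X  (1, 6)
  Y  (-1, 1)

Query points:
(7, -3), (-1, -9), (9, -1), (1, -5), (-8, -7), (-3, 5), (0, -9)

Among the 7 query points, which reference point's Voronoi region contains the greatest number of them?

(7, -3) — d² to each: V:221, W:137, X:117, Y:80 → nearest is Y
(-1, -9) — d² to each: V:157, W:13, X:229, Y:100 → nearest is W
(9, -1) — d² to each: V:265, W:205, X:113, Y:104 → nearest is Y
(1, -5) — d² to each: V:113, W:29, X:121, Y:40 → nearest is W
(-8, -7) — d² to each: V:82, W:16, X:250, Y:113 → nearest is W
(-3, 5) — d² to each: V:25, W:145, X:17, Y:20 → nearest is X
(0, -9) — d² to each: V:170, W:20, X:226, Y:101 → nearest is W
Tally — W:4, X:1, Y:2. W captures the most (4).

W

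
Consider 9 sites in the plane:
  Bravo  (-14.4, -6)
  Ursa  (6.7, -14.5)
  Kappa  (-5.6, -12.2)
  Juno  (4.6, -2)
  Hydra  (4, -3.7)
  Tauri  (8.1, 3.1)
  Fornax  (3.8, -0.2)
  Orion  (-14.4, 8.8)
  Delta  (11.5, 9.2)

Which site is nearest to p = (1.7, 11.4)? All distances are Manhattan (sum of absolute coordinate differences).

Delta

d(p, Bravo) = 16.1 + 17.4 = 33.5
d(p, Ursa) = 5 + 25.9 = 30.9
d(p, Kappa) = 7.3 + 23.6 = 30.9
d(p, Juno) = 2.9 + 13.4 = 16.3
d(p, Hydra) = 2.3 + 15.1 = 17.4
d(p, Tauri) = 6.4 + 8.3 = 14.7
d(p, Fornax) = 2.1 + 11.6 = 13.7
d(p, Orion) = 16.1 + 2.6 = 18.7
d(p, Delta) = 9.8 + 2.2 = 12
Minimum is at Delta.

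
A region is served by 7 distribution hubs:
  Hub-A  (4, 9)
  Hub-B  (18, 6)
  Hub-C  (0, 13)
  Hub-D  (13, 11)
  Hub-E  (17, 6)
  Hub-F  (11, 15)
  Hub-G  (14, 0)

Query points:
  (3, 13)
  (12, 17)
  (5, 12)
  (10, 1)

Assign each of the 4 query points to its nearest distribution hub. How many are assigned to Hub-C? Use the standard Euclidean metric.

1

(3, 13) — d² to each: Hub-A:17, Hub-B:274, Hub-C:9, Hub-D:104, Hub-E:245, Hub-F:68, Hub-G:290 → nearest is Hub-C
(12, 17) — d² to each: Hub-A:128, Hub-B:157, Hub-C:160, Hub-D:37, Hub-E:146, Hub-F:5, Hub-G:293 → nearest is Hub-F
(5, 12) — d² to each: Hub-A:10, Hub-B:205, Hub-C:26, Hub-D:65, Hub-E:180, Hub-F:45, Hub-G:225 → nearest is Hub-A
(10, 1) — d² to each: Hub-A:100, Hub-B:89, Hub-C:244, Hub-D:109, Hub-E:74, Hub-F:197, Hub-G:17 → nearest is Hub-G
1 of the 4 points has Hub-C as nearest.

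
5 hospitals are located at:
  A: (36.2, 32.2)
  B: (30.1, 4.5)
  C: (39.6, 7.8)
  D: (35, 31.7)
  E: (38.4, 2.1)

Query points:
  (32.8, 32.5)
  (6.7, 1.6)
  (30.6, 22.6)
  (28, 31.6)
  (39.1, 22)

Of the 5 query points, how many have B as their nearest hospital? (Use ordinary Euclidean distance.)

(32.8, 32.5) — d² to each: A:11.65, B:791.29, C:656.33, D:5.48, E:955.52 → nearest is D
(6.7, 1.6) — d² to each: A:1806.61, B:555.97, C:1120.85, D:1706.9, E:1005.14 → nearest is B
(30.6, 22.6) — d² to each: A:123.52, B:327.86, C:300.04, D:102.17, E:481.09 → nearest is D
(28, 31.6) — d² to each: A:67.6, B:738.82, C:701, D:49.01, E:978.41 → nearest is D
(39.1, 22) — d² to each: A:112.45, B:387.25, C:201.89, D:110.9, E:396.5 → nearest is D
1 of the 5 points has B as nearest.

1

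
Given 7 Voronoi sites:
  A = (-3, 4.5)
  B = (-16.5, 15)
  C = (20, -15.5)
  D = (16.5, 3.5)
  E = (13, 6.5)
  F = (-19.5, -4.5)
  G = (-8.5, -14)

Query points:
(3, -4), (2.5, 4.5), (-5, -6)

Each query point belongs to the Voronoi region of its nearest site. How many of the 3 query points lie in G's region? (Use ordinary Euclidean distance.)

(3, -4) — d² to each: A:108.25, B:741.25, C:421.25, D:238.5, E:210.25, F:506.5, G:232.25 → nearest is A
(2.5, 4.5) — d² to each: A:30.25, B:471.25, C:706.25, D:197, E:114.25, F:565, G:463.25 → nearest is A
(-5, -6) — d² to each: A:114.25, B:573.25, C:715.25, D:552.5, E:480.25, F:212.5, G:76.25 → nearest is G
1 of the 3 points has G as nearest.

1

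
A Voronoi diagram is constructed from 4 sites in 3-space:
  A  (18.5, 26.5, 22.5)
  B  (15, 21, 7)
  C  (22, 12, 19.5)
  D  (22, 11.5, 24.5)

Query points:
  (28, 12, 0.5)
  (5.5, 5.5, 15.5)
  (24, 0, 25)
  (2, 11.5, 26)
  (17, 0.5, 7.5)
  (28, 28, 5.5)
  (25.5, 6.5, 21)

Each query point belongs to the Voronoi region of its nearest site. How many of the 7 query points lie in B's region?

(28, 12, 0.5) — d² to each: A:784.5, B:292.25, C:397, D:612.25 → nearest is B
(5.5, 5.5, 15.5) — d² to each: A:659, B:402.75, C:330.5, D:389.25 → nearest is C
(24, 0, 25) — d² to each: A:738.75, B:846, C:178.25, D:136.5 → nearest is D
(2, 11.5, 26) — d² to each: A:509.5, B:620.25, C:442.5, D:402.25 → nearest is D
(17, 0.5, 7.5) — d² to each: A:903.25, B:424.5, C:301.25, D:435 → nearest is C
(28, 28, 5.5) — d² to each: A:381.5, B:220.25, C:488, D:669.25 → nearest is B
(25.5, 6.5, 21) — d² to each: A:451.25, B:516.5, C:44.75, D:49.5 → nearest is C
2 of the 7 points have B as nearest.

2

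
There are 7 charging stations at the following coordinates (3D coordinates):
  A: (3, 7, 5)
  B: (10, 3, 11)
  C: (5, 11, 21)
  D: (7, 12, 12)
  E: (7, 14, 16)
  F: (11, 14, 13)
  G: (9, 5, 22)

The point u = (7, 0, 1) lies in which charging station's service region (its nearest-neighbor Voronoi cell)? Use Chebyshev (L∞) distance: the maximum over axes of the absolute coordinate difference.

A

d(u,A) = max(4, 7, 4) = 7
d(u,B) = max(3, 3, 10) = 10
d(u,C) = max(2, 11, 20) = 20
d(u,D) = max(0, 12, 11) = 12
d(u,E) = max(0, 14, 15) = 15
d(u,F) = max(4, 14, 12) = 14
d(u,G) = max(2, 5, 21) = 21
A is nearest.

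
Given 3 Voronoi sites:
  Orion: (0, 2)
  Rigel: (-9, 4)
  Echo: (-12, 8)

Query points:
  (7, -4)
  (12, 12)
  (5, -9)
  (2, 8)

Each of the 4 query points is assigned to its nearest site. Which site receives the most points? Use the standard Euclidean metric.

(7, -4) — d² to each: Orion:85, Rigel:320, Echo:505 → nearest is Orion
(12, 12) — d² to each: Orion:244, Rigel:505, Echo:592 → nearest is Orion
(5, -9) — d² to each: Orion:146, Rigel:365, Echo:578 → nearest is Orion
(2, 8) — d² to each: Orion:40, Rigel:137, Echo:196 → nearest is Orion
Tally — Orion:4. Orion captures the most (4).

Orion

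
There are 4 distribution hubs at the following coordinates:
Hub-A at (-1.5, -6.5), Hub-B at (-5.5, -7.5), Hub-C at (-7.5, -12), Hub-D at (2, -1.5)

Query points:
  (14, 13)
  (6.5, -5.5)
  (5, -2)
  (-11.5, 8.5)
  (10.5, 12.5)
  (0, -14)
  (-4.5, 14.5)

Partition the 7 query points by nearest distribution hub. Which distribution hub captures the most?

(14, 13) — d² to each: Hub-A:620.5, Hub-B:800.5, Hub-C:1087.25, Hub-D:354.25 → nearest is Hub-D
(6.5, -5.5) — d² to each: Hub-A:65, Hub-B:148, Hub-C:238.25, Hub-D:36.25 → nearest is Hub-D
(5, -2) — d² to each: Hub-A:62.5, Hub-B:140.5, Hub-C:256.25, Hub-D:9.25 → nearest is Hub-D
(-11.5, 8.5) — d² to each: Hub-A:325, Hub-B:292, Hub-C:436.25, Hub-D:282.25 → nearest is Hub-D
(10.5, 12.5) — d² to each: Hub-A:505, Hub-B:656, Hub-C:924.25, Hub-D:268.25 → nearest is Hub-D
(0, -14) — d² to each: Hub-A:58.5, Hub-B:72.5, Hub-C:60.25, Hub-D:160.25 → nearest is Hub-A
(-4.5, 14.5) — d² to each: Hub-A:450, Hub-B:485, Hub-C:711.25, Hub-D:298.25 → nearest is Hub-D
Tally — Hub-A:1, Hub-D:6. Hub-D captures the most (6).

Hub-D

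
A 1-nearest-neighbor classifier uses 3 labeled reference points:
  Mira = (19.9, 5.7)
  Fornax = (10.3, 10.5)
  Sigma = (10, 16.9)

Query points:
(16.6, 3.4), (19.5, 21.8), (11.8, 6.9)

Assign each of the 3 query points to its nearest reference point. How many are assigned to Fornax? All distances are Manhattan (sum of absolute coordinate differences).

(16.6, 3.4) — d to each: Mira:5.6, Fornax:13.4, Sigma:20.1 → nearest is Mira
(19.5, 21.8) — d to each: Mira:16.5, Fornax:20.5, Sigma:14.4 → nearest is Sigma
(11.8, 6.9) — d to each: Mira:9.3, Fornax:5.1, Sigma:11.8 → nearest is Fornax
1 of the 3 points has Fornax as nearest.

1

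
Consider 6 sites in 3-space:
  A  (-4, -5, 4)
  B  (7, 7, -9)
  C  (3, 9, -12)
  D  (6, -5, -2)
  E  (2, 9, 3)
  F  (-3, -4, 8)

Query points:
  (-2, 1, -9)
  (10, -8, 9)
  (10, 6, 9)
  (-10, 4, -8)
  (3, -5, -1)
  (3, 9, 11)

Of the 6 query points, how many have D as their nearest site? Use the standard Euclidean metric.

2

(-2, 1, -9) — d² to each: A:209, B:117, C:98, D:149, E:224, F:315 → nearest is C
(10, -8, 9) — d² to each: A:230, B:558, C:779, D:146, E:389, F:186 → nearest is D
(10, 6, 9) — d² to each: A:342, B:334, C:499, D:258, E:109, F:270 → nearest is E
(-10, 4, -8) — d² to each: A:261, B:299, C:210, D:373, E:290, F:369 → nearest is C
(3, -5, -1) — d² to each: A:74, B:224, C:317, D:10, E:213, F:118 → nearest is D
(3, 9, 11) — d² to each: A:294, B:420, C:529, D:374, E:65, F:214 → nearest is E
2 of the 6 points have D as nearest.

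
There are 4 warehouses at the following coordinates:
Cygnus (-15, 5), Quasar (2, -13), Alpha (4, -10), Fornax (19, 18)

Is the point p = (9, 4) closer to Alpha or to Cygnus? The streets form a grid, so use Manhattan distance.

d(p, Alpha) = |9−4| + |4−(-10)| = 5 + 14 = 19
d(p, Cygnus) = |9−(-15)| + |4−5| = 24 + 1 = 25
19 < 25, so Alpha is closer.

Alpha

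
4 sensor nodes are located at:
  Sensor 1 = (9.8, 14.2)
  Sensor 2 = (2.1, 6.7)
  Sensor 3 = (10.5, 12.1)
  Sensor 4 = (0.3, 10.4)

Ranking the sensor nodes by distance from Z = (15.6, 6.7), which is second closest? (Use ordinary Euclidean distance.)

Compare squared distances (the ordering matches that of the actual distances):
d²(Z, Sensor 1) = (15.6−9.8)² + (6.7−14.2)² = 33.64 + 56.25 = 89.89
d²(Z, Sensor 2) = (15.6−2.1)² + (6.7−6.7)² = 182.25 + 0 = 182.25
d²(Z, Sensor 3) = (15.6−10.5)² + (6.7−12.1)² = 26.01 + 29.16 = 55.17
d²(Z, Sensor 4) = (15.6−0.3)² + (6.7−10.4)² = 234.09 + 13.69 = 247.78
Sorted ascending: Sensor 3, Sensor 1, Sensor 2, … — the second-nearest is Sensor 1.

Sensor 1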